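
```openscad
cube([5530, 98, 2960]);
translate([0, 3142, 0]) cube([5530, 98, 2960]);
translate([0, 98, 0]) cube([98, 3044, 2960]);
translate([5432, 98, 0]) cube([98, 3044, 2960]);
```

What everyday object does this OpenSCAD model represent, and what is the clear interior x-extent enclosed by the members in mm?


A house (or room) frame. The interior width is 5334 mm.

Four 2960 mm walls enclosing a rectangle with no floor or roof — a room or house frame. Outside width is 5530 mm and wall thickness is 98 mm, so the interior width is 5530 − 2 × 98 = 5334 mm.


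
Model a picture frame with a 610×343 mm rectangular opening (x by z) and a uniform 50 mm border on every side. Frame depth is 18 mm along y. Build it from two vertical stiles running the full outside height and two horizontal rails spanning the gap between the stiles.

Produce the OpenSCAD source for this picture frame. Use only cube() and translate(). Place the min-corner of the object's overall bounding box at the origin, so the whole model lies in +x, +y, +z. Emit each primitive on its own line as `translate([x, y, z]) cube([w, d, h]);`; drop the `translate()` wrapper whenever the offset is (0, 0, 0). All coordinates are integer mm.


cube([50, 18, 443]);
translate([660, 0, 0]) cube([50, 18, 443]);
translate([50, 0, 0]) cube([610, 18, 50]);
translate([50, 0, 393]) cube([610, 18, 50]);


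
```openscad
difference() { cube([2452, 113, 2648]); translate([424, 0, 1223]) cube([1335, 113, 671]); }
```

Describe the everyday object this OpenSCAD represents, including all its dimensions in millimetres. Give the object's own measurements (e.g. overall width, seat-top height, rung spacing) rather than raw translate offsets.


A wall 2452 mm long (x), 113 mm thick (y), 2648 mm tall, with a rectangular window opening cut through it. The opening is 1335 mm wide and 671 mm tall; its sill is at z = 1223 mm and its near (−x) edge is 424 mm from the wall's −x end. The opening passes through the full wall thickness.


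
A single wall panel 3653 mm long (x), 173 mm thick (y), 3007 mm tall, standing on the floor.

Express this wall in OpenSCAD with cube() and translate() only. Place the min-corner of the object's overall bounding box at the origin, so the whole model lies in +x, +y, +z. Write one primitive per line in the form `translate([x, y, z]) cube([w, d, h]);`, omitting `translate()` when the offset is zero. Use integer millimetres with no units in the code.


cube([3653, 173, 3007]);


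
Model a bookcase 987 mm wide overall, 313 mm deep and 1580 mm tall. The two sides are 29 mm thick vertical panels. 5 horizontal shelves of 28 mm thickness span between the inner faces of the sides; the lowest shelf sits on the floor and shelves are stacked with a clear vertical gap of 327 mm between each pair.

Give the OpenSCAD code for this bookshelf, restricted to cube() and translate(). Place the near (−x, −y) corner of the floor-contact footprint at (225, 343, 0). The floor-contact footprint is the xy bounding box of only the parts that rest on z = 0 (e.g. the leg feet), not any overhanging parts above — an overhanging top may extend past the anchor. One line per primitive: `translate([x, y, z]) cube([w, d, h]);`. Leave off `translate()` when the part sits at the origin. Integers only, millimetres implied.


translate([225, 343, 0]) cube([29, 313, 1580]);
translate([1183, 343, 0]) cube([29, 313, 1580]);
translate([254, 343, 0]) cube([929, 313, 28]);
translate([254, 343, 355]) cube([929, 313, 28]);
translate([254, 343, 710]) cube([929, 313, 28]);
translate([254, 343, 1065]) cube([929, 313, 28]);
translate([254, 343, 1420]) cube([929, 313, 28]);


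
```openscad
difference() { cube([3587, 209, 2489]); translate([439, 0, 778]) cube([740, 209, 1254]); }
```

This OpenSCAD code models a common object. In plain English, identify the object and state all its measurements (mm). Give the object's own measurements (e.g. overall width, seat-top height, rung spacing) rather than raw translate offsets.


A wall 3587 mm long (x), 209 mm thick (y), 2489 mm tall, with a rectangular window opening cut through it. The opening is 740 mm wide and 1254 mm tall; its sill is at z = 778 mm and its near (−x) edge is 439 mm from the wall's −x end. The opening passes through the full wall thickness.


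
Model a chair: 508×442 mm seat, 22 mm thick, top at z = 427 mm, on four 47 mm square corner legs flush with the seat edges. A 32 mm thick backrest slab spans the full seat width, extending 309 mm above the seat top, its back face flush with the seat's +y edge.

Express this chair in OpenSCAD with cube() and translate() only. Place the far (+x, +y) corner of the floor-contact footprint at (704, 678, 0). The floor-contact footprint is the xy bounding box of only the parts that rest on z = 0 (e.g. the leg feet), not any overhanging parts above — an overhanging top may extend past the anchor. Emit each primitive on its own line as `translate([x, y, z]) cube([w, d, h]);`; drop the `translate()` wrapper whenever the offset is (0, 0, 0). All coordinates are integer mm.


translate([196, 236, 405]) cube([508, 442, 22]);
translate([196, 236, 0]) cube([47, 47, 405]);
translate([657, 236, 0]) cube([47, 47, 405]);
translate([196, 631, 0]) cube([47, 47, 405]);
translate([657, 631, 0]) cube([47, 47, 405]);
translate([196, 646, 427]) cube([508, 32, 309]);


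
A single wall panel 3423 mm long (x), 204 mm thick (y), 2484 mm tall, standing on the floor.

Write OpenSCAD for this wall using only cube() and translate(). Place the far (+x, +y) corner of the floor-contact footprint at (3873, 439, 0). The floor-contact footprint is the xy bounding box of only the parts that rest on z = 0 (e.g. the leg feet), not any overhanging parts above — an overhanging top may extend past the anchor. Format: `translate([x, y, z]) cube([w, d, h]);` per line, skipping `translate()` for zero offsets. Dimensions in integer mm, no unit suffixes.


translate([450, 235, 0]) cube([3423, 204, 2484]);


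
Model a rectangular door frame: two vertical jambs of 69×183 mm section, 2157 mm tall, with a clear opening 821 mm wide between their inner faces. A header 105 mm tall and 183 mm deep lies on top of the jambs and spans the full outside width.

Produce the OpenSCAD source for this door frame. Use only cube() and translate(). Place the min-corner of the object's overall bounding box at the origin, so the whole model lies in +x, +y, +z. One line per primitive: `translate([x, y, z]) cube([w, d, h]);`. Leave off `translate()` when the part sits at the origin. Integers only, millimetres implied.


cube([69, 183, 2157]);
translate([890, 0, 0]) cube([69, 183, 2157]);
translate([0, 0, 2157]) cube([959, 183, 105]);


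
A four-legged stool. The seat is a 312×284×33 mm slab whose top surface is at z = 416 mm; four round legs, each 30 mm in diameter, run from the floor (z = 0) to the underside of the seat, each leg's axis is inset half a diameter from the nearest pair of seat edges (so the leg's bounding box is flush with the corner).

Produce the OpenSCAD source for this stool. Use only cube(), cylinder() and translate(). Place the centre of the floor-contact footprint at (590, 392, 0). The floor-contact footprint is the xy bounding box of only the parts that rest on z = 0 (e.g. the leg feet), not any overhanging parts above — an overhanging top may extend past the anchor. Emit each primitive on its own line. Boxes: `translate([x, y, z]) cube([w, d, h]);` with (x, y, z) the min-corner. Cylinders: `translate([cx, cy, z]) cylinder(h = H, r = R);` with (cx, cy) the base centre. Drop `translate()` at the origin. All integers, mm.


translate([434, 250, 383]) cube([312, 284, 33]);
translate([449, 265, 0]) cylinder(h = 383, r = 15);
translate([731, 265, 0]) cylinder(h = 383, r = 15);
translate([449, 519, 0]) cylinder(h = 383, r = 15);
translate([731, 519, 0]) cylinder(h = 383, r = 15);


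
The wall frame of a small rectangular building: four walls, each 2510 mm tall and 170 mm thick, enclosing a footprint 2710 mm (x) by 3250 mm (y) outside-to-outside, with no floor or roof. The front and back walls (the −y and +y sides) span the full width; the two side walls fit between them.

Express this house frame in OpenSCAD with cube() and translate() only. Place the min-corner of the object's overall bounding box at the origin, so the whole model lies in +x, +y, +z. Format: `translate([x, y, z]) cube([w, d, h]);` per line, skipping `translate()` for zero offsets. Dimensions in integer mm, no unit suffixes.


cube([2710, 170, 2510]);
translate([0, 3080, 0]) cube([2710, 170, 2510]);
translate([0, 170, 0]) cube([170, 2910, 2510]);
translate([2540, 170, 0]) cube([170, 2910, 2510]);


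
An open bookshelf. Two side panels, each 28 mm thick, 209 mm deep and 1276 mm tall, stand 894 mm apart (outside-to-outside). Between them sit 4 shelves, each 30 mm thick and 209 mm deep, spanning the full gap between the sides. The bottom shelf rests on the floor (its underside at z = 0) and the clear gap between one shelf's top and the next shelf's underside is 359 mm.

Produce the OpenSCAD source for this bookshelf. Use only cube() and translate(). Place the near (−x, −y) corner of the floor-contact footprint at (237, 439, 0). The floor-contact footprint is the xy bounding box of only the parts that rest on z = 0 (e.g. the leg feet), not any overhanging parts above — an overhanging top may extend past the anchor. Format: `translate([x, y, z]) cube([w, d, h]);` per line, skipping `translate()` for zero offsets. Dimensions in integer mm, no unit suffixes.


translate([237, 439, 0]) cube([28, 209, 1276]);
translate([1103, 439, 0]) cube([28, 209, 1276]);
translate([265, 439, 0]) cube([838, 209, 30]);
translate([265, 439, 389]) cube([838, 209, 30]);
translate([265, 439, 778]) cube([838, 209, 30]);
translate([265, 439, 1167]) cube([838, 209, 30]);


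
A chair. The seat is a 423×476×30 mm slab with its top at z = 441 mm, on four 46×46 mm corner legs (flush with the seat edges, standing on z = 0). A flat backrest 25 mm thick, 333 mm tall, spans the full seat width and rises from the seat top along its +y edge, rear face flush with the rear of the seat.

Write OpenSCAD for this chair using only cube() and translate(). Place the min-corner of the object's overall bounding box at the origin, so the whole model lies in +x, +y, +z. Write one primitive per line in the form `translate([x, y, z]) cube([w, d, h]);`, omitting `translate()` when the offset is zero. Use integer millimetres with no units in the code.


translate([0, 0, 411]) cube([423, 476, 30]);
cube([46, 46, 411]);
translate([377, 0, 0]) cube([46, 46, 411]);
translate([0, 430, 0]) cube([46, 46, 411]);
translate([377, 430, 0]) cube([46, 46, 411]);
translate([0, 451, 441]) cube([423, 25, 333]);


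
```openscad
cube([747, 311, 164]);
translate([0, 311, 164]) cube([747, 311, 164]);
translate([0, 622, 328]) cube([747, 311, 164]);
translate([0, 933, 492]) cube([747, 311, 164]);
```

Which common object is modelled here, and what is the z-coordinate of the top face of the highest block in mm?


A staircase. The total rise is 656 mm.

4 identical blocks, each offset up and back from the previous — a staircase. Each step is 164 mm tall and there are 4 of them, so the total rise is 4 × 164 = 656 mm.


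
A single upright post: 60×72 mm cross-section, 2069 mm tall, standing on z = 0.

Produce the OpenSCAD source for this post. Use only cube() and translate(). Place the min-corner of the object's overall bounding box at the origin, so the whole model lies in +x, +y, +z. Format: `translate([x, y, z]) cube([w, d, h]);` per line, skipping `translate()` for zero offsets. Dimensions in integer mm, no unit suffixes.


cube([60, 72, 2069]);


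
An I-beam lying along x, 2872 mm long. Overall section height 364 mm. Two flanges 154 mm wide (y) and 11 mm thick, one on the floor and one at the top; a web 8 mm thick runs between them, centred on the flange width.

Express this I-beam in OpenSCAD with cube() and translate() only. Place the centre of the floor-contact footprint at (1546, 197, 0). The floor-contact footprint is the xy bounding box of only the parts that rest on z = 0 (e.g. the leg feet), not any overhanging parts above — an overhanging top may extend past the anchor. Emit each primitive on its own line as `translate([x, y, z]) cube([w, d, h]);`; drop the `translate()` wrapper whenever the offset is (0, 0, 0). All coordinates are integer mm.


translate([110, 120, 0]) cube([2872, 154, 11]);
translate([110, 193, 11]) cube([2872, 8, 342]);
translate([110, 120, 353]) cube([2872, 154, 11]);


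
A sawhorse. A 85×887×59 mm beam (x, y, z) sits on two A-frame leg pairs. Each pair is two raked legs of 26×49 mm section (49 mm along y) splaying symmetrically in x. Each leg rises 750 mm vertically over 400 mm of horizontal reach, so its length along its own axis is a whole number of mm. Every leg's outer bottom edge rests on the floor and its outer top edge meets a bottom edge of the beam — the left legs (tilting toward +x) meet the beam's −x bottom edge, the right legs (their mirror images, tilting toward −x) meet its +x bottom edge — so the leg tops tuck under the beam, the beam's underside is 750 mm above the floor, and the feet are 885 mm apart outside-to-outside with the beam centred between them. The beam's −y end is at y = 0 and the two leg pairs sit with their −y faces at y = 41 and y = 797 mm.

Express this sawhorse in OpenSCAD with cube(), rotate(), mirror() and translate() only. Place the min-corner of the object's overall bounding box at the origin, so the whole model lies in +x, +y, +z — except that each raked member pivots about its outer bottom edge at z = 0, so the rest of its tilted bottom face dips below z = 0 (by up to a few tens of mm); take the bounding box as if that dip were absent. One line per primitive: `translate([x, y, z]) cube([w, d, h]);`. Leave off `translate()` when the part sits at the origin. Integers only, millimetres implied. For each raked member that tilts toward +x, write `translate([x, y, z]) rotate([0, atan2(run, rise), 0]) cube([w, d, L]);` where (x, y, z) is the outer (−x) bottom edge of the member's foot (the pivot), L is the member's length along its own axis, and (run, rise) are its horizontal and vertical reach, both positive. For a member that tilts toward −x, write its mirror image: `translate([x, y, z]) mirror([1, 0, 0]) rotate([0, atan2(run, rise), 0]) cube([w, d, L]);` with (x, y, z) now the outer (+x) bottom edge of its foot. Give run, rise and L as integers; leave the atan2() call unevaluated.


translate([400, 0, 750]) cube([85, 887, 59]);
translate([0, 41, 0]) rotate([0, atan2(400, 750), 0]) cube([26, 49, 850]);
translate([885, 41, 0]) mirror([1, 0, 0]) rotate([0, atan2(400, 750), 0]) cube([26, 49, 850]);
translate([0, 797, 0]) rotate([0, atan2(400, 750), 0]) cube([26, 49, 850]);
translate([885, 797, 0]) mirror([1, 0, 0]) rotate([0, atan2(400, 750), 0]) cube([26, 49, 850]);


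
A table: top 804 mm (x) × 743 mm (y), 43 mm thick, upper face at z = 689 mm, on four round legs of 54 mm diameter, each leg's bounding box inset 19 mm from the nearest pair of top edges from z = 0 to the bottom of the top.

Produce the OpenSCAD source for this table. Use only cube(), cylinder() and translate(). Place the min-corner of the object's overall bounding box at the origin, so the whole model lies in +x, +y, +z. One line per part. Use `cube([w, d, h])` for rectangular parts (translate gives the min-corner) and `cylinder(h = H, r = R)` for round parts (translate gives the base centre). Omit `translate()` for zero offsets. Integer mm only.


translate([0, 0, 646]) cube([804, 743, 43]);
translate([46, 46, 0]) cylinder(h = 646, r = 27);
translate([758, 46, 0]) cylinder(h = 646, r = 27);
translate([46, 697, 0]) cylinder(h = 646, r = 27);
translate([758, 697, 0]) cylinder(h = 646, r = 27);


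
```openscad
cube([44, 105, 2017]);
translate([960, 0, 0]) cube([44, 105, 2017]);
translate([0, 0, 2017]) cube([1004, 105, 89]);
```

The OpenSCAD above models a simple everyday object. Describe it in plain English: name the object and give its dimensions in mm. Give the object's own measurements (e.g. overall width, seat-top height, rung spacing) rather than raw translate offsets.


A door frame. The clear opening is 916 mm wide and 2017 mm high. Two 44 mm wide jambs, 105 mm deep, stand either side of the opening from the floor to the top of the opening. A 89 mm thick head sits across the top of both jambs, spanning the full outside width of the frame.


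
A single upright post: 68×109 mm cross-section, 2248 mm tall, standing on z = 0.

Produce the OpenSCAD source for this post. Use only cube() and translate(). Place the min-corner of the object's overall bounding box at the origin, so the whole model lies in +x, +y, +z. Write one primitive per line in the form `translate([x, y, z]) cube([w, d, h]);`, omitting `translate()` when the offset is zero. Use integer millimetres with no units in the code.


cube([68, 109, 2248]);


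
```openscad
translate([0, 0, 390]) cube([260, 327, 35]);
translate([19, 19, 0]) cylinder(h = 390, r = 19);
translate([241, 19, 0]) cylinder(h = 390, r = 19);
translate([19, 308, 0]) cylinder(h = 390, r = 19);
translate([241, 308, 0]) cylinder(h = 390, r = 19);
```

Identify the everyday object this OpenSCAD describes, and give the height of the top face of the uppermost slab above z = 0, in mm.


A stool. The seat height is 425 mm.

A 260×327×35 slab at z = 390 on four corner cylinders — a stool. The seat top is 390 + 35 = 425 mm.


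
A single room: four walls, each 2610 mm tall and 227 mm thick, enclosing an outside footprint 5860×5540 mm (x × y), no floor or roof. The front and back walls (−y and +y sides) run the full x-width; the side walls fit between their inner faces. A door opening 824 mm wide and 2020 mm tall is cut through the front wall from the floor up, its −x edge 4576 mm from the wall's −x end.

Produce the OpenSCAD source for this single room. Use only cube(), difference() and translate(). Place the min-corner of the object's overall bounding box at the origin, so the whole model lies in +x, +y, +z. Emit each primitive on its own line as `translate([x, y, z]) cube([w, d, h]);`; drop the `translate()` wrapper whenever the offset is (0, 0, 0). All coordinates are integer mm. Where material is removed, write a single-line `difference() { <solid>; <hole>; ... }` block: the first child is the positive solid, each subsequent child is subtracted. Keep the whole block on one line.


difference() { cube([5860, 227, 2610]); translate([4576, 0, 0]) cube([824, 227, 2020]); }
translate([0, 5313, 0]) cube([5860, 227, 2610]);
translate([0, 227, 0]) cube([227, 5086, 2610]);
translate([5633, 227, 0]) cube([227, 5086, 2610]);


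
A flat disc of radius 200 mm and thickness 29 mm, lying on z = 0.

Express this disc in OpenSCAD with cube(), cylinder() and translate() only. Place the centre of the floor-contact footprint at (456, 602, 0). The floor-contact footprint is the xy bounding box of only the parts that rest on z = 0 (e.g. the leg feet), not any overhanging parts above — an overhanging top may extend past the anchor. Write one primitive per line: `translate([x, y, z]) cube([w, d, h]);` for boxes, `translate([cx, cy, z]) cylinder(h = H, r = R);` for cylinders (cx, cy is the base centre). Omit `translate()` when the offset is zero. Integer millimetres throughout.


translate([456, 602, 0]) cylinder(h = 29, r = 200);


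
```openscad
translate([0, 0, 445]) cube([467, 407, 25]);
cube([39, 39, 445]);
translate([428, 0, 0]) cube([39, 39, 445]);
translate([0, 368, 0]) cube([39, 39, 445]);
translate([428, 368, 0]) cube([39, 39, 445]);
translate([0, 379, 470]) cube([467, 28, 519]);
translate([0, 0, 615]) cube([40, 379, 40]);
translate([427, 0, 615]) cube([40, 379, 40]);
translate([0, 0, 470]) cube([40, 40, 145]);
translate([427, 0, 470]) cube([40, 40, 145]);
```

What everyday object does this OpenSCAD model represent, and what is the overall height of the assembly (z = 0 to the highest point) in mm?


A chair. The overall height is 989 mm.

A slab on four corner posts with a tall panel at the back — a chair. The seat slab sits at z = 445 with thickness 25, and the 519 mm backrest starts at the seat top, so the overall height is 445 + 25 + 519 = 989 mm.


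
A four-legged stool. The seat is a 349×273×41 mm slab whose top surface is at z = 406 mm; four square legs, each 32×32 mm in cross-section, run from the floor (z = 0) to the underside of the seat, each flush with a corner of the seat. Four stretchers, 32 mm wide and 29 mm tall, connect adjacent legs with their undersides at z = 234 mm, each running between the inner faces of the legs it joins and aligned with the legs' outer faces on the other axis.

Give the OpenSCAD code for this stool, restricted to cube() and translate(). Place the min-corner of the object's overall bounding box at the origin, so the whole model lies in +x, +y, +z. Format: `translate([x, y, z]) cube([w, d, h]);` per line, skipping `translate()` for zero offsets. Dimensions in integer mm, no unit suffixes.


translate([0, 0, 365]) cube([349, 273, 41]);
cube([32, 32, 365]);
translate([317, 0, 0]) cube([32, 32, 365]);
translate([0, 241, 0]) cube([32, 32, 365]);
translate([317, 241, 0]) cube([32, 32, 365]);
translate([32, 0, 234]) cube([285, 32, 29]);
translate([32, 241, 234]) cube([285, 32, 29]);
translate([0, 32, 234]) cube([32, 209, 29]);
translate([317, 32, 234]) cube([32, 209, 29]);


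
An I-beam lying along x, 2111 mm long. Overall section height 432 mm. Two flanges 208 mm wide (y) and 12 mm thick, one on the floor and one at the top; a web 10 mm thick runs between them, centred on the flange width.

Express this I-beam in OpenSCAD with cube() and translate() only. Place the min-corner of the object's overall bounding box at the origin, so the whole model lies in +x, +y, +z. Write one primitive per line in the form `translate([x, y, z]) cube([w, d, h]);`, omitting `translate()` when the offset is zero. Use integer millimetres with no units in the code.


cube([2111, 208, 12]);
translate([0, 99, 12]) cube([2111, 10, 408]);
translate([0, 0, 420]) cube([2111, 208, 12]);


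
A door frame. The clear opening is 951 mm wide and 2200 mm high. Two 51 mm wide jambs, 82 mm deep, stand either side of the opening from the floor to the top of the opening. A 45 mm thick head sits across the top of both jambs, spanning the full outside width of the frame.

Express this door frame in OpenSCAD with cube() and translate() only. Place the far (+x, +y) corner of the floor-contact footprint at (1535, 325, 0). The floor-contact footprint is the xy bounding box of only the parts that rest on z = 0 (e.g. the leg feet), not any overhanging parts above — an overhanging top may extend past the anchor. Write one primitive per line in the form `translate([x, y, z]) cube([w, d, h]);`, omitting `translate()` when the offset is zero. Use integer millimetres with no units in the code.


translate([482, 243, 0]) cube([51, 82, 2200]);
translate([1484, 243, 0]) cube([51, 82, 2200]);
translate([482, 243, 2200]) cube([1053, 82, 45]);


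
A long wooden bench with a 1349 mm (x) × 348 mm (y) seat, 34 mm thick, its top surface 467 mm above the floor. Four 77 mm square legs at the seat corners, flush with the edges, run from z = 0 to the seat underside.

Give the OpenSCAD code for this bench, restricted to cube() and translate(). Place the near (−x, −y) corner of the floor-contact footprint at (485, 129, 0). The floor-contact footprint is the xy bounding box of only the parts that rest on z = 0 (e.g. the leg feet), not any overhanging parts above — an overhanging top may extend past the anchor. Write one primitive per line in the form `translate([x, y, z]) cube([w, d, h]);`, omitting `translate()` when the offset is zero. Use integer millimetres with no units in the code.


translate([485, 129, 433]) cube([1349, 348, 34]);
translate([485, 129, 0]) cube([77, 77, 433]);
translate([485, 400, 0]) cube([77, 77, 433]);
translate([1757, 129, 0]) cube([77, 77, 433]);
translate([1757, 400, 0]) cube([77, 77, 433]);


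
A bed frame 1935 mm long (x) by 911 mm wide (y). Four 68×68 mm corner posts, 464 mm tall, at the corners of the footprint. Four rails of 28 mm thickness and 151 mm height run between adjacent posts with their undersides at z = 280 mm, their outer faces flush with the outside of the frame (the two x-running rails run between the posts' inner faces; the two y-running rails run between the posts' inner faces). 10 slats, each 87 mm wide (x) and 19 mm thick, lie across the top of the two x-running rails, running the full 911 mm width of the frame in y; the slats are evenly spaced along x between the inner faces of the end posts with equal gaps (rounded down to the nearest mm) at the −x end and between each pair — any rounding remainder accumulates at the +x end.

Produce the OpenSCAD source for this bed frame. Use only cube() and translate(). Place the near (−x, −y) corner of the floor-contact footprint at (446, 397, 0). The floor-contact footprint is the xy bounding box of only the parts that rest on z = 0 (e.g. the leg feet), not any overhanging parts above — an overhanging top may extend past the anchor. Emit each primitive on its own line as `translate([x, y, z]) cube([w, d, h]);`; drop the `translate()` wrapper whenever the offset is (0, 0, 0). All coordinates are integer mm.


translate([446, 397, 0]) cube([68, 68, 464]);
translate([446, 1240, 0]) cube([68, 68, 464]);
translate([2313, 397, 0]) cube([68, 68, 464]);
translate([2313, 1240, 0]) cube([68, 68, 464]);
translate([514, 397, 280]) cube([1799, 28, 151]);
translate([514, 1280, 280]) cube([1799, 28, 151]);
translate([446, 465, 280]) cube([28, 775, 151]);
translate([2353, 465, 280]) cube([28, 775, 151]);
translate([598, 397, 431]) cube([87, 911, 19]);
translate([769, 397, 431]) cube([87, 911, 19]);
translate([940, 397, 431]) cube([87, 911, 19]);
translate([1111, 397, 431]) cube([87, 911, 19]);
translate([1282, 397, 431]) cube([87, 911, 19]);
translate([1453, 397, 431]) cube([87, 911, 19]);
translate([1624, 397, 431]) cube([87, 911, 19]);
translate([1795, 397, 431]) cube([87, 911, 19]);
translate([1966, 397, 431]) cube([87, 911, 19]);
translate([2137, 397, 431]) cube([87, 911, 19]);


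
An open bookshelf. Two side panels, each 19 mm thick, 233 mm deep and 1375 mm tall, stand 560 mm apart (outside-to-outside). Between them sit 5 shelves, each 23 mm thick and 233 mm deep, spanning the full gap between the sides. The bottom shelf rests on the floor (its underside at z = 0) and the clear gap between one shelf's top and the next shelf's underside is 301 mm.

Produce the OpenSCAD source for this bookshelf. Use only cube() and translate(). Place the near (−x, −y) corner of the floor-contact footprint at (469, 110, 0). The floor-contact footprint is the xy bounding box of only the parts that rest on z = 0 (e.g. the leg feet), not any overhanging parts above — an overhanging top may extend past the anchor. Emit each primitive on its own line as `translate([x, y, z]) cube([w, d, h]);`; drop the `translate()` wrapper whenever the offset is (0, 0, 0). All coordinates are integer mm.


translate([469, 110, 0]) cube([19, 233, 1375]);
translate([1010, 110, 0]) cube([19, 233, 1375]);
translate([488, 110, 0]) cube([522, 233, 23]);
translate([488, 110, 324]) cube([522, 233, 23]);
translate([488, 110, 648]) cube([522, 233, 23]);
translate([488, 110, 972]) cube([522, 233, 23]);
translate([488, 110, 1296]) cube([522, 233, 23]);


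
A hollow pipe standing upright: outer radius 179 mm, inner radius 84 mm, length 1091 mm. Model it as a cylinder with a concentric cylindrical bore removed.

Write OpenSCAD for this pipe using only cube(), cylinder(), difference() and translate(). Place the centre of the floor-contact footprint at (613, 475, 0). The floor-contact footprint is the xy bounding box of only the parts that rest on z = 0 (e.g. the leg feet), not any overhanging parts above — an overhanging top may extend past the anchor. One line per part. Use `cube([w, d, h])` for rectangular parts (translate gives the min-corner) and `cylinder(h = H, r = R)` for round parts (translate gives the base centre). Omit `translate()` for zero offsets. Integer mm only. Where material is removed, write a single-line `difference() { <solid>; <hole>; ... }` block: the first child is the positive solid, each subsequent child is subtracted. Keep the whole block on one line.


difference() { translate([613, 475, 0]) cylinder(h = 1091, r = 179); translate([613, 475, 0]) cylinder(h = 1091, r = 84); }


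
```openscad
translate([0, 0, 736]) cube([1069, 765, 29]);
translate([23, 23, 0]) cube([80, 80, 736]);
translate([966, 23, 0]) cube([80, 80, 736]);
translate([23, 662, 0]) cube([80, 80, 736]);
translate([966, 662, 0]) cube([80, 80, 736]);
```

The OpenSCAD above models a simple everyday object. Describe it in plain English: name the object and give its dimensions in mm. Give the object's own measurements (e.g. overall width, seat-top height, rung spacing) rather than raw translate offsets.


A rectangular dining table. The top is 1069×765×29 mm with its upper surface at z = 765 mm. It stands on four 80×80 mm square legs, each inset 23 mm from the nearest pair of top edges, running from the floor to the underside of the top.


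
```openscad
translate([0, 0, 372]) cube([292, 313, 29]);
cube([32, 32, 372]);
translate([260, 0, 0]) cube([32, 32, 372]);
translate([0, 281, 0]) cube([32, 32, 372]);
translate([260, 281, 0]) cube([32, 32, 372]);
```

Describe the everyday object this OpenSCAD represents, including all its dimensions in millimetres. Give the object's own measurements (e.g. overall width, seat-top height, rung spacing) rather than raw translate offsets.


A simple wooden stool: a rectangular seat 292 mm (x) by 313 mm (y), 29 mm thick, top face at z = 401 mm, on four square legs, each 32×32 mm in cross-section. The legs rest on z = 0, each flush with a corner of the seat.


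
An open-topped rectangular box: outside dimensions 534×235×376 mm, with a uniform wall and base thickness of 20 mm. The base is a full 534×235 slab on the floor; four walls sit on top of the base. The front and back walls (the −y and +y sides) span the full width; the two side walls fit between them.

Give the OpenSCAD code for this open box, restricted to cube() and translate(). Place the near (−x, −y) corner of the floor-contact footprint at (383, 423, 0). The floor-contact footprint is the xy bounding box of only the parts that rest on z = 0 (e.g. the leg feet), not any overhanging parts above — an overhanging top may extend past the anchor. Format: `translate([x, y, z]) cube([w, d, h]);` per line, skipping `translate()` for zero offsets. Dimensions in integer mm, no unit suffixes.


translate([383, 423, 0]) cube([534, 235, 20]);
translate([383, 423, 20]) cube([534, 20, 356]);
translate([383, 638, 20]) cube([534, 20, 356]);
translate([383, 443, 20]) cube([20, 195, 356]);
translate([897, 443, 20]) cube([20, 195, 356]);


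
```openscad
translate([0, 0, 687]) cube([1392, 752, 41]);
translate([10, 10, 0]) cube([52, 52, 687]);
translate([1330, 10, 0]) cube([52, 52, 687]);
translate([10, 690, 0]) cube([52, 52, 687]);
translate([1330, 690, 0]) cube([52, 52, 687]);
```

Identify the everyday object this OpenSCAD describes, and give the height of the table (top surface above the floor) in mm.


A table. The table height is 728 mm.

A 1392×752×41 slab sits at z = 687 on four 52 mm square posts — a table. The top surface is at 687 + 41 = 728 mm.


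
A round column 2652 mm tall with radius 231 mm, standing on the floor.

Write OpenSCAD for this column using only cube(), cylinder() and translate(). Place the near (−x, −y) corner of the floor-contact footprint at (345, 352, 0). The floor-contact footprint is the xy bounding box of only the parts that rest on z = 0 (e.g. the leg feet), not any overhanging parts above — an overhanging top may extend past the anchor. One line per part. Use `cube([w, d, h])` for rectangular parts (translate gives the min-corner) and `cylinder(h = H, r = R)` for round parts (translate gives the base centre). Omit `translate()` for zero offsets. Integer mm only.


translate([576, 583, 0]) cylinder(h = 2652, r = 231);


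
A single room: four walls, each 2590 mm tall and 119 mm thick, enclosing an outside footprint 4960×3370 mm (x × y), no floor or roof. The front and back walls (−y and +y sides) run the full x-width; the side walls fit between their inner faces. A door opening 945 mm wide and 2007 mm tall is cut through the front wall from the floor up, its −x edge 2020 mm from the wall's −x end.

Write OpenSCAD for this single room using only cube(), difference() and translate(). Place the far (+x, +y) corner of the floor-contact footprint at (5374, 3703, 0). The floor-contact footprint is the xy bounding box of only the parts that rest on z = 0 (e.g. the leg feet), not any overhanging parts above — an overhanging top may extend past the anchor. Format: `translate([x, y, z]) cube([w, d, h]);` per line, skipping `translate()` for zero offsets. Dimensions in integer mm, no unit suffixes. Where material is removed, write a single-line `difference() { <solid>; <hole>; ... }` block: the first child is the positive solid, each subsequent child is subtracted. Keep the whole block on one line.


difference() { translate([414, 333, 0]) cube([4960, 119, 2590]); translate([2434, 333, 0]) cube([945, 119, 2007]); }
translate([414, 3584, 0]) cube([4960, 119, 2590]);
translate([414, 452, 0]) cube([119, 3132, 2590]);
translate([5255, 452, 0]) cube([119, 3132, 2590]);


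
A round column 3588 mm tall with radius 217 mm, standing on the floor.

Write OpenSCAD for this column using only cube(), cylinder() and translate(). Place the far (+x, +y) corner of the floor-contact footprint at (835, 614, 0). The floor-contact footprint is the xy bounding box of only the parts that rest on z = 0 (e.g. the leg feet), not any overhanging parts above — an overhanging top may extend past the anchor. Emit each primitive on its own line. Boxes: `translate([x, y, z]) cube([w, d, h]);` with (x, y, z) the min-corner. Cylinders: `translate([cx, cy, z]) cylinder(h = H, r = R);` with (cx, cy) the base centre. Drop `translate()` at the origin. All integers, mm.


translate([618, 397, 0]) cylinder(h = 3588, r = 217);


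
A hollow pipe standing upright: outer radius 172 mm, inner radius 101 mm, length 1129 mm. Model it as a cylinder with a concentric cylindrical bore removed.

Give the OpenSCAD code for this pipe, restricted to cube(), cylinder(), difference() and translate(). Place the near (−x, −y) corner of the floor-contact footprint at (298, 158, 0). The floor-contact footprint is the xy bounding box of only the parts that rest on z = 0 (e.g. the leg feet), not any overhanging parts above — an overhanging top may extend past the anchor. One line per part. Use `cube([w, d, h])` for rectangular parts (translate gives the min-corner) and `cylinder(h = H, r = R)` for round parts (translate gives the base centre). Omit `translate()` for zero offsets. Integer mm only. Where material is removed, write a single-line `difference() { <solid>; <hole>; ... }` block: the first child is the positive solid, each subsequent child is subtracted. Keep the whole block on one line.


difference() { translate([470, 330, 0]) cylinder(h = 1129, r = 172); translate([470, 330, 0]) cylinder(h = 1129, r = 101); }


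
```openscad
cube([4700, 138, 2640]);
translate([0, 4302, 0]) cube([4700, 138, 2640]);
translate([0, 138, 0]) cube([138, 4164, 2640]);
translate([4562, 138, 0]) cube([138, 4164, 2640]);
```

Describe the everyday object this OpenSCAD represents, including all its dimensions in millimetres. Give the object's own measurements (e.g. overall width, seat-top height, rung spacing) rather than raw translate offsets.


The wall frame of a small rectangular building: four walls, each 2640 mm tall and 138 mm thick, enclosing a footprint 4700 mm (x) by 4440 mm (y) outside-to-outside, with no floor or roof. The front and back walls (the −y and +y sides) span the full width; the two side walls fit between them.


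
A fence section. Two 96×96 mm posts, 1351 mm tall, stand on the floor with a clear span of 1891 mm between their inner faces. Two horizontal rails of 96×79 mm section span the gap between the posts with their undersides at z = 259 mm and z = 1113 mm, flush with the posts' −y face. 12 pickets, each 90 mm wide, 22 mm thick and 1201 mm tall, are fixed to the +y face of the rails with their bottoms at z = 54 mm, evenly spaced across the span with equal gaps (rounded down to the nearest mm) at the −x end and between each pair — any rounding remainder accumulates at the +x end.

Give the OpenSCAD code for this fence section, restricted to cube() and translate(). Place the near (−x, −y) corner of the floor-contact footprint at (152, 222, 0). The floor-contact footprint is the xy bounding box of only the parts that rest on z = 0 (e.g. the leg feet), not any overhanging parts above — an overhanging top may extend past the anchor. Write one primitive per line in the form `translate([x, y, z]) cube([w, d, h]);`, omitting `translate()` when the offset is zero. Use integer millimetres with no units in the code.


translate([152, 222, 0]) cube([96, 96, 1351]);
translate([2139, 222, 0]) cube([96, 96, 1351]);
translate([248, 222, 259]) cube([1891, 96, 79]);
translate([248, 222, 1113]) cube([1891, 96, 79]);
translate([310, 318, 54]) cube([90, 22, 1201]);
translate([462, 318, 54]) cube([90, 22, 1201]);
translate([614, 318, 54]) cube([90, 22, 1201]);
translate([766, 318, 54]) cube([90, 22, 1201]);
translate([918, 318, 54]) cube([90, 22, 1201]);
translate([1070, 318, 54]) cube([90, 22, 1201]);
translate([1222, 318, 54]) cube([90, 22, 1201]);
translate([1374, 318, 54]) cube([90, 22, 1201]);
translate([1526, 318, 54]) cube([90, 22, 1201]);
translate([1678, 318, 54]) cube([90, 22, 1201]);
translate([1830, 318, 54]) cube([90, 22, 1201]);
translate([1982, 318, 54]) cube([90, 22, 1201]);


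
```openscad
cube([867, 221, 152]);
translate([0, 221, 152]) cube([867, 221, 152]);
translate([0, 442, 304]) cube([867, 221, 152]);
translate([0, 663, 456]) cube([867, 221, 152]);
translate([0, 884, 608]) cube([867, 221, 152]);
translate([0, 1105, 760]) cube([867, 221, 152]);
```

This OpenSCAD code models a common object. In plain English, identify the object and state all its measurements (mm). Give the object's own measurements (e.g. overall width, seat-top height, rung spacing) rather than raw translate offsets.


A straight staircase of 6 solid steps. Each step is 867 mm wide (x), 221 mm deep (y, the going) and 152 mm tall (the rise). The first step rests on the floor; each subsequent step sits one going further in +y and one rise higher in +z, directly behind and above the previous step with no overlap.


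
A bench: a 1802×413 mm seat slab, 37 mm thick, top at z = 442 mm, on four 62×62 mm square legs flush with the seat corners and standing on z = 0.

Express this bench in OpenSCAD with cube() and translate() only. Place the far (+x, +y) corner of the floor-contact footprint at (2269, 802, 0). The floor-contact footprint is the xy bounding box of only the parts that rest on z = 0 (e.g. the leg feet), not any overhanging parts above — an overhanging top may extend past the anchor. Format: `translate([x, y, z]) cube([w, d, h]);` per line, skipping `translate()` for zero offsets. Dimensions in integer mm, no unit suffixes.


translate([467, 389, 405]) cube([1802, 413, 37]);
translate([467, 389, 0]) cube([62, 62, 405]);
translate([467, 740, 0]) cube([62, 62, 405]);
translate([2207, 389, 0]) cube([62, 62, 405]);
translate([2207, 740, 0]) cube([62, 62, 405]);


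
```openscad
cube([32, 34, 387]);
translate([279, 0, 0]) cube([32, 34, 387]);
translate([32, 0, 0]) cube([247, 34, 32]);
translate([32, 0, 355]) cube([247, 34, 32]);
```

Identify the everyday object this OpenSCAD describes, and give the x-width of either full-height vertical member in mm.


A picture frame. The border width is 32 mm.

Four thin pieces enclosing a rectangular opening — a picture frame. The two full-height stiles are 387 mm tall; the top rail sits at z = 355 and is 32 mm tall, so the border above the opening is 387 − 355 = 32 mm, matching the stile x-width.
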